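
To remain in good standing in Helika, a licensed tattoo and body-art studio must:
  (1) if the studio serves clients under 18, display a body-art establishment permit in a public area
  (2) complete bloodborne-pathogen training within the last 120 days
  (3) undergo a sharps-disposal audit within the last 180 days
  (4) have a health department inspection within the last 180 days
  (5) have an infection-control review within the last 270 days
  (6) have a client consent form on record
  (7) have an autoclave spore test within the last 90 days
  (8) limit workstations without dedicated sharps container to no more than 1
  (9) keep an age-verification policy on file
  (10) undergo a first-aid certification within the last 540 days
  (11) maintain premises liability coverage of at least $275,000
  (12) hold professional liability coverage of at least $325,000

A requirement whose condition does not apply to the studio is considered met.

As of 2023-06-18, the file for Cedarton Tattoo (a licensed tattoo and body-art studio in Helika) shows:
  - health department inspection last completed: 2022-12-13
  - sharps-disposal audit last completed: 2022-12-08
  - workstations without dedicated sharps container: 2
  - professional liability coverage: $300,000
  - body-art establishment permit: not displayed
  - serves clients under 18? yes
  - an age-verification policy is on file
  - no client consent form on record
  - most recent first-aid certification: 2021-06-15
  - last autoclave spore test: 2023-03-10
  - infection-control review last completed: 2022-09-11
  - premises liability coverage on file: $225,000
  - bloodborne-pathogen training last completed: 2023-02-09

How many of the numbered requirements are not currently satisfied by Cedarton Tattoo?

11

1. condition 'serves clients under 18' holds; body-art establishment permit absent → not met
2. bloodborne-pathogen training 129 days ago vs limit 120 → not met
3. sharps-disposal audit 192 days ago vs limit 180 → not met
4. health department inspection 187 days ago vs limit 180 → not met
5. infection-control review 280 days ago vs limit 270 → not met
6. client consent form absent → not met
7. autoclave spore test 100 days ago vs limit 90 → not met
8. workstations without dedicated sharps container 2 > 1 → not met
9. age-verification policy present → met
10. first-aid certification 733 days ago vs limit 540 → not met
11. premises liability coverage $225,000 < $275,000 → not met
12. professional liability coverage $300,000 < $325,000 → not met
Not met: 11 of 12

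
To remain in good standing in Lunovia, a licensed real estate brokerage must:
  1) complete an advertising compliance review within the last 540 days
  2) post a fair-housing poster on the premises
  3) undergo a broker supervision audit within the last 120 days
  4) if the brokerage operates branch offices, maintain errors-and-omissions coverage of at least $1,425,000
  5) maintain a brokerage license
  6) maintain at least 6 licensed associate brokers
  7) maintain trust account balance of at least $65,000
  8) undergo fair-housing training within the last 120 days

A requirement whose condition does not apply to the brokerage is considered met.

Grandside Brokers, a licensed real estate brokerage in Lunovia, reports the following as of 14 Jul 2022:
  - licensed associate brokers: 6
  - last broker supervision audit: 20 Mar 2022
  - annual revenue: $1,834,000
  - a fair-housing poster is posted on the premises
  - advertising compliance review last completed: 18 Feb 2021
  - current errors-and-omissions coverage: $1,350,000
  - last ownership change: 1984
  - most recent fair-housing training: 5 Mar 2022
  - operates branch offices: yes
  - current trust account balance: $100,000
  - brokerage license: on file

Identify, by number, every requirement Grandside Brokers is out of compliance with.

4, 8

1. advertising compliance review 511 days ago vs limit 540 → met
2. fair-housing poster present → met
3. broker supervision audit 116 days ago vs limit 120 → met
4. condition 'operates branch offices' holds; errors-and-omissions coverage $1,350,000 < $1,425,000 → not met
5. brokerage license present → met
6. licensed associate brokers 6 ≥ 6 → met
7. trust account balance $100,000 ≥ $65,000 → met
8. fair-housing training 131 days ago vs limit 120 → not met
Not met: 4, 8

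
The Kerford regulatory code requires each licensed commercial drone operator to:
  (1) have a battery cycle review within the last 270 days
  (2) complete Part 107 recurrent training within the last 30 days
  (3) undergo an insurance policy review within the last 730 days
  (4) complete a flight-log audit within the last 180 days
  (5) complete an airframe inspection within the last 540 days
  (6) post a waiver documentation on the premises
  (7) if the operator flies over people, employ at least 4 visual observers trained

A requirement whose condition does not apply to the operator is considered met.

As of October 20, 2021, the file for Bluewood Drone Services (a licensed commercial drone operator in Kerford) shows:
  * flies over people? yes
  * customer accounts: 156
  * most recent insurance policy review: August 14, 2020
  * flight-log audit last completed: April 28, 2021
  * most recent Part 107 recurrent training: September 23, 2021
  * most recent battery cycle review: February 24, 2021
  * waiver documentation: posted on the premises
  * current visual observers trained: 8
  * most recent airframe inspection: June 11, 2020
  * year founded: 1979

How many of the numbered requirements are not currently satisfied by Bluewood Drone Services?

0

1. battery cycle review 238 days ago vs limit 270 → met
2. Part 107 recurrent training 27 days ago vs limit 30 → met
3. insurance policy review 432 days ago vs limit 730 → met
4. flight-log audit 175 days ago vs limit 180 → met
5. airframe inspection 496 days ago vs limit 540 → met
6. waiver documentation present → met
7. condition 'flies over people' holds; visual observers trained 8 ≥ 4 → met
Not met: 0 of 7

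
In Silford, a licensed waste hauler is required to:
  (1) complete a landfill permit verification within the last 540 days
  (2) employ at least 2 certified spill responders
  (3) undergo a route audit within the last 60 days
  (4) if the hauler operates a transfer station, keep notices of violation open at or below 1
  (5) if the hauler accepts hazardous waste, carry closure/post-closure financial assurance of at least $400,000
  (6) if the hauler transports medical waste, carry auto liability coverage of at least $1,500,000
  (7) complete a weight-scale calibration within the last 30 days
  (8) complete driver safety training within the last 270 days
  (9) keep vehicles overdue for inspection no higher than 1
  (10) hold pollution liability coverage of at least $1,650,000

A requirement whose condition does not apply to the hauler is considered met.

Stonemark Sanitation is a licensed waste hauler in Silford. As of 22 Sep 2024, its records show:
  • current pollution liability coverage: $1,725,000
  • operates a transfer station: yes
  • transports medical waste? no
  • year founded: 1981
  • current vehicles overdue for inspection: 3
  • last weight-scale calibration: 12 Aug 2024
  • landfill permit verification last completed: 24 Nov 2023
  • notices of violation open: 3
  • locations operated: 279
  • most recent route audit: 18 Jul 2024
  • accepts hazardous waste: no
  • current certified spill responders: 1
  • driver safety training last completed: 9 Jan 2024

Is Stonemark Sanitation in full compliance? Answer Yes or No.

No

1. landfill permit verification 303 days ago vs limit 540 → met
2. certified spill responders 1 < 2 → not met
3. route audit 66 days ago vs limit 60 → not met
4. condition 'operates a transfer station' holds; notices of violation open 3 > 1 → not met
5. condition 'accepts hazardous waste' does not hold → requirement n/a → met
6. condition 'transports medical waste' does not hold → requirement n/a → met
7. weight-scale calibration 41 days ago vs limit 30 → not met
8. driver safety training 257 days ago vs limit 270 → met
9. vehicles overdue for inspection 3 > 1 → not met
10. pollution liability coverage $1,725,000 ≥ $1,650,000 → met
Not met: 2, 3, 4, 7, 9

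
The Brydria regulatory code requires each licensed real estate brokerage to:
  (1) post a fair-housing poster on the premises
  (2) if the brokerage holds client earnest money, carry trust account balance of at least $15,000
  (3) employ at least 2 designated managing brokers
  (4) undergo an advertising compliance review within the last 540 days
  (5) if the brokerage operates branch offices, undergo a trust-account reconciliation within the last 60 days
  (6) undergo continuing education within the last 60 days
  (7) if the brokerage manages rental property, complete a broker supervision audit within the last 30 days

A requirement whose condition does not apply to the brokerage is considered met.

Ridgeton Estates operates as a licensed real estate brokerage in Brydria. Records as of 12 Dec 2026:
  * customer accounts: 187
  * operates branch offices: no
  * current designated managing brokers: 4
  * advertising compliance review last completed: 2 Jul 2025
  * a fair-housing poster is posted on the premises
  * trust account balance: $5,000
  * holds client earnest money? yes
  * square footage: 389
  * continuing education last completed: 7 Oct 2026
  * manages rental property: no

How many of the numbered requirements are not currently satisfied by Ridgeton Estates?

2

1. fair-housing poster present → met
2. condition 'holds client earnest money' holds; trust account balance $5,000 < $15,000 → not met
3. designated managing brokers 4 ≥ 2 → met
4. advertising compliance review 528 days ago vs limit 540 → met
5. condition 'operates branch offices' does not hold → requirement n/a → met
6. continuing education 66 days ago vs limit 60 → not met
7. condition 'manages rental property' does not hold → requirement n/a → met
Not met: 2 of 7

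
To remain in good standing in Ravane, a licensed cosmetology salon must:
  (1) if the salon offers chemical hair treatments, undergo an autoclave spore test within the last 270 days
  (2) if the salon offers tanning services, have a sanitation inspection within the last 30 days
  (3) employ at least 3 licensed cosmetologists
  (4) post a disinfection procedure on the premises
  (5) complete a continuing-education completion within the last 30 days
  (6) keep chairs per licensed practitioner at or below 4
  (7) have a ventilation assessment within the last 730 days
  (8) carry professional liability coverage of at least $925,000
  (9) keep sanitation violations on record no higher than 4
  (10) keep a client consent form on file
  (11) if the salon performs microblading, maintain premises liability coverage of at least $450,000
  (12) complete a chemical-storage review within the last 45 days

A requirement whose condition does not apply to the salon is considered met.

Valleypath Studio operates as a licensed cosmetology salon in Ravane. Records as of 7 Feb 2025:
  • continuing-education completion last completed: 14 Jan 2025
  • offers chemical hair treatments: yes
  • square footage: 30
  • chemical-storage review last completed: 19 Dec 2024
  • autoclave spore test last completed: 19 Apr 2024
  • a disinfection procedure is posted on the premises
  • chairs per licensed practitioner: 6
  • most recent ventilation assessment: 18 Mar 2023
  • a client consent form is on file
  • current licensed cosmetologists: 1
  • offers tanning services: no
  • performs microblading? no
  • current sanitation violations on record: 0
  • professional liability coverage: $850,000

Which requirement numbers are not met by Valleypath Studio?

1, 3, 6, 8, 12

1. condition 'offers chemical hair treatments' holds; autoclave spore test 294 days ago vs limit 270 → not met
2. condition 'offers tanning services' does not hold → requirement n/a → met
3. licensed cosmetologists 1 < 3 → not met
4. disinfection procedure present → met
5. continuing-education completion 24 days ago vs limit 30 → met
6. chairs per licensed practitioner 6 > 4 → not met
7. ventilation assessment 692 days ago vs limit 730 → met
8. professional liability coverage $850,000 < $925,000 → not met
9. sanitation violations on record 0 ≤ 4 → met
10. client consent form present → met
11. condition 'performs microblading' does not hold → requirement n/a → met
12. chemical-storage review 50 days ago vs limit 45 → not met
Not met: 1, 3, 6, 8, 12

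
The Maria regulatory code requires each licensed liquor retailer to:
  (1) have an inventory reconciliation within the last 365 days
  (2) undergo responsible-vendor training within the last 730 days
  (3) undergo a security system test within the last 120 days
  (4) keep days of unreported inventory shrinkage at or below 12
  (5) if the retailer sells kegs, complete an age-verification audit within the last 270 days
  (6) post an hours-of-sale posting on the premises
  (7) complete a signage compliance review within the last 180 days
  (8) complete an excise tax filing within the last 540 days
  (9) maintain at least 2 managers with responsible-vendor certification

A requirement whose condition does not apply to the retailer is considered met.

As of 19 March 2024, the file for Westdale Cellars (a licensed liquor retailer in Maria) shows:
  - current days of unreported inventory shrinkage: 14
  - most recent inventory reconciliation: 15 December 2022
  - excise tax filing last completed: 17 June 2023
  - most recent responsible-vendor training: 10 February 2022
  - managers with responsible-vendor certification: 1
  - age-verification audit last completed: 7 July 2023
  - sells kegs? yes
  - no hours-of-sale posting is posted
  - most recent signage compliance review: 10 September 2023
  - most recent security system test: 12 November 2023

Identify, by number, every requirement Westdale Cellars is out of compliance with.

1, 2, 3, 4, 6, 7, 9

1. inventory reconciliation 460 days ago vs limit 365 → not met
2. responsible-vendor training 768 days ago vs limit 730 → not met
3. security system test 128 days ago vs limit 120 → not met
4. days of unreported inventory shrinkage 14 > 12 → not met
5. condition 'sells kegs' holds; age-verification audit 256 days ago vs limit 270 → met
6. hours-of-sale posting absent → not met
7. signage compliance review 191 days ago vs limit 180 → not met
8. excise tax filing 276 days ago vs limit 540 → met
9. managers with responsible-vendor certification 1 < 2 → not met
Not met: 1, 2, 3, 4, 6, 7, 9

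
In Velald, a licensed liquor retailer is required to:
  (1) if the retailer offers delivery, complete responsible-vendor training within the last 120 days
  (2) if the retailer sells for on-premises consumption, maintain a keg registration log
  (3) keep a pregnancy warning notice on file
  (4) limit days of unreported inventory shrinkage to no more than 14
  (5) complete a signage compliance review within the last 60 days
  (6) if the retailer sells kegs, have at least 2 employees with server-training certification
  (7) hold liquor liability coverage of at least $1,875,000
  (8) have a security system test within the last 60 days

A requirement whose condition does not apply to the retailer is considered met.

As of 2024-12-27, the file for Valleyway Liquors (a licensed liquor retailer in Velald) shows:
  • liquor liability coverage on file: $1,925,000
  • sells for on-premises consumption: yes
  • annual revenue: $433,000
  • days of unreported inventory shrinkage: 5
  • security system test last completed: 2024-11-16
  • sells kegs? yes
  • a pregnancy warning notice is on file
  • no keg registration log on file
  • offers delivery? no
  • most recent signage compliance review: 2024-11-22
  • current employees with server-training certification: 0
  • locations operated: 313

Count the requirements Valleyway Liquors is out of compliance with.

1. condition 'offers delivery' does not hold → requirement n/a → met
2. condition 'sells for on-premises consumption' holds; keg registration log absent → not met
3. pregnancy warning notice present → met
4. days of unreported inventory shrinkage 5 ≤ 14 → met
5. signage compliance review 35 days ago vs limit 60 → met
6. condition 'sells kegs' holds; employees with server-training certification 0 < 2 → not met
7. liquor liability coverage $1,925,000 ≥ $1,875,000 → met
8. security system test 41 days ago vs limit 60 → met
Not met: 2 of 8

2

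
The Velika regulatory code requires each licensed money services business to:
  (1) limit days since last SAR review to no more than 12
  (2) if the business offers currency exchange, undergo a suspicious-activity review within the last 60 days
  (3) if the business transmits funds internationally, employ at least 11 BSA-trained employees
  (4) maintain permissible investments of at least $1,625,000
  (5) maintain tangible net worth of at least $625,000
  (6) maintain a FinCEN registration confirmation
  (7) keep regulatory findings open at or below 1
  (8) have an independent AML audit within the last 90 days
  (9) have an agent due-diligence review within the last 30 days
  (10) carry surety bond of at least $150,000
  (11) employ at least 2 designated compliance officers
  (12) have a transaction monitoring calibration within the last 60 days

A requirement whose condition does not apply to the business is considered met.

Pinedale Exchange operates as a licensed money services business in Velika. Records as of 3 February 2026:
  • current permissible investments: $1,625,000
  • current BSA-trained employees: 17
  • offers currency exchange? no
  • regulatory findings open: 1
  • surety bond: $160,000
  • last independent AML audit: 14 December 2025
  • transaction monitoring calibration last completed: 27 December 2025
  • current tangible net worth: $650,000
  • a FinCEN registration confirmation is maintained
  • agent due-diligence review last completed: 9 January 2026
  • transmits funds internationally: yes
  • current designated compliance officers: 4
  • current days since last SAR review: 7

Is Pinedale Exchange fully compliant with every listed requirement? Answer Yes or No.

1. days since last SAR review 7 ≤ 12 → met
2. condition 'offers currency exchange' does not hold → requirement n/a → met
3. condition 'transmits funds internationally' holds; BSA-trained employees 17 ≥ 11 → met
4. permissible investments $1,625,000 ≥ $1,625,000 → met
5. tangible net worth $650,000 ≥ $625,000 → met
6. FinCEN registration confirmation present → met
7. regulatory findings open 1 ≤ 1 → met
8. independent AML audit 51 days ago vs limit 90 → met
9. agent due-diligence review 25 days ago vs limit 30 → met
10. surety bond $160,000 ≥ $150,000 → met
11. designated compliance officers 4 ≥ 2 → met
12. transaction monitoring calibration 38 days ago vs limit 60 → met
All met.

Yes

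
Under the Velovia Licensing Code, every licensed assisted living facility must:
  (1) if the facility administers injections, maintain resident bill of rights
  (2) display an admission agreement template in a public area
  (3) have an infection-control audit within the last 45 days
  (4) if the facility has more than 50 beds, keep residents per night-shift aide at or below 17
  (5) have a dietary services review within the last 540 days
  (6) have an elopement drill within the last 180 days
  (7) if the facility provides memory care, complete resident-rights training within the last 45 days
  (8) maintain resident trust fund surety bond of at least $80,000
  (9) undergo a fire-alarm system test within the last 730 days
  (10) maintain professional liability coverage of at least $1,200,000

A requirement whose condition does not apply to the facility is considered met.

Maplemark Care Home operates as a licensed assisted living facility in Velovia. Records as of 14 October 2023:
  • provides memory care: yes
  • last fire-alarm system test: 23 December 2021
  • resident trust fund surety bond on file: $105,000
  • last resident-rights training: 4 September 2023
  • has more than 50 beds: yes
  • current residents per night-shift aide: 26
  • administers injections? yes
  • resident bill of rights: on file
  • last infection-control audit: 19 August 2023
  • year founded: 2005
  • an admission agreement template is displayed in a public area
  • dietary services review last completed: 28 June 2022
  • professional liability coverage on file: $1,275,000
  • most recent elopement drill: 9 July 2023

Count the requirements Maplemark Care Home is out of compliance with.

2

1. condition 'administers injections' holds; resident bill of rights present → met
2. admission agreement template present → met
3. infection-control audit 56 days ago vs limit 45 → not met
4. condition 'has more than 50 beds' holds; residents per night-shift aide 26 > 17 → not met
5. dietary services review 473 days ago vs limit 540 → met
6. elopement drill 97 days ago vs limit 180 → met
7. condition 'provides memory care' holds; resident-rights training 40 days ago vs limit 45 → met
8. resident trust fund surety bond $105,000 ≥ $80,000 → met
9. fire-alarm system test 660 days ago vs limit 730 → met
10. professional liability coverage $1,275,000 ≥ $1,200,000 → met
Not met: 2 of 10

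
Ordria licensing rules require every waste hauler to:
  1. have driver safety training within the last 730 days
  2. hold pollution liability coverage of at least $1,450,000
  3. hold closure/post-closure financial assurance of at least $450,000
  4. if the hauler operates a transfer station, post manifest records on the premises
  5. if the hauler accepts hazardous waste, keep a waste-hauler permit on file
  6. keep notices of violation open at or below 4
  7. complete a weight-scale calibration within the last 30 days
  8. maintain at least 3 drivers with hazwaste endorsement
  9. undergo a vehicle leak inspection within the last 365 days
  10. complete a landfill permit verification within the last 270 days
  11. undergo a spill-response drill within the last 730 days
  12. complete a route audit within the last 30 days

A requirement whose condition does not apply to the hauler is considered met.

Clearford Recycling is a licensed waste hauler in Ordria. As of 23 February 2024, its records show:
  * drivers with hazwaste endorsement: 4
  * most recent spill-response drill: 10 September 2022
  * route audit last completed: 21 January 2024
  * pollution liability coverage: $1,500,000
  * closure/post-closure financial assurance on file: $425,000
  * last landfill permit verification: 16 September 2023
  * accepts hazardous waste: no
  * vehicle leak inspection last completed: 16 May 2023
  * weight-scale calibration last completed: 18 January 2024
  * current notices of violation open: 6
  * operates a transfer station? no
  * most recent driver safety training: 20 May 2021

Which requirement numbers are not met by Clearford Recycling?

1. driver safety training 1009 days ago vs limit 730 → not met
2. pollution liability coverage $1,500,000 ≥ $1,450,000 → met
3. closure/post-closure financial assurance $425,000 < $450,000 → not met
4. condition 'operates a transfer station' does not hold → requirement n/a → met
5. condition 'accepts hazardous waste' does not hold → requirement n/a → met
6. notices of violation open 6 > 4 → not met
7. weight-scale calibration 36 days ago vs limit 30 → not met
8. drivers with hazwaste endorsement 4 ≥ 3 → met
9. vehicle leak inspection 283 days ago vs limit 365 → met
10. landfill permit verification 160 days ago vs limit 270 → met
11. spill-response drill 531 days ago vs limit 730 → met
12. route audit 33 days ago vs limit 30 → not met
Not met: 1, 3, 6, 7, 12

1, 3, 6, 7, 12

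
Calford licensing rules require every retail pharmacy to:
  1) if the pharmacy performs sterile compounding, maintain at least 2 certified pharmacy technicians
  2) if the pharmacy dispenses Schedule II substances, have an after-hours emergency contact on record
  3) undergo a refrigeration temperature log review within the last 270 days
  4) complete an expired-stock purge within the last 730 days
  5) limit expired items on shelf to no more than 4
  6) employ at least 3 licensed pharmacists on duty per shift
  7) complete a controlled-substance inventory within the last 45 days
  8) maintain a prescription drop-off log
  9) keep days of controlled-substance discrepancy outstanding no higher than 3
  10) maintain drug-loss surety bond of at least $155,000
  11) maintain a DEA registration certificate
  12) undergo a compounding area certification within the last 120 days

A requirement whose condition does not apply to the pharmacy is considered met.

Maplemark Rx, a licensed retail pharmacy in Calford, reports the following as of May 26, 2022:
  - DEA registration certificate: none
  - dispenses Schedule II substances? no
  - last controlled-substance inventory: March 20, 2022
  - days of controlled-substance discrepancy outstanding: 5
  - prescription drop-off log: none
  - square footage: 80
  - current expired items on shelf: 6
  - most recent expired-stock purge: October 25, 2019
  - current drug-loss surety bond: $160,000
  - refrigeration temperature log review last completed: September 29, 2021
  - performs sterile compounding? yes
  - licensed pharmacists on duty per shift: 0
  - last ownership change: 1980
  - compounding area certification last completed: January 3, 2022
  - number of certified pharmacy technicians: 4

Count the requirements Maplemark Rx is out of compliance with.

1. condition 'performs sterile compounding' holds; certified pharmacy technicians 4 ≥ 2 → met
2. condition 'dispenses Schedule II substances' does not hold → requirement n/a → met
3. refrigeration temperature log review 239 days ago vs limit 270 → met
4. expired-stock purge 944 days ago vs limit 730 → not met
5. expired items on shelf 6 > 4 → not met
6. licensed pharmacists on duty per shift 0 < 3 → not met
7. controlled-substance inventory 67 days ago vs limit 45 → not met
8. prescription drop-off log absent → not met
9. days of controlled-substance discrepancy outstanding 5 > 3 → not met
10. drug-loss surety bond $160,000 ≥ $155,000 → met
11. DEA registration certificate absent → not met
12. compounding area certification 143 days ago vs limit 120 → not met
Not met: 8 of 12

8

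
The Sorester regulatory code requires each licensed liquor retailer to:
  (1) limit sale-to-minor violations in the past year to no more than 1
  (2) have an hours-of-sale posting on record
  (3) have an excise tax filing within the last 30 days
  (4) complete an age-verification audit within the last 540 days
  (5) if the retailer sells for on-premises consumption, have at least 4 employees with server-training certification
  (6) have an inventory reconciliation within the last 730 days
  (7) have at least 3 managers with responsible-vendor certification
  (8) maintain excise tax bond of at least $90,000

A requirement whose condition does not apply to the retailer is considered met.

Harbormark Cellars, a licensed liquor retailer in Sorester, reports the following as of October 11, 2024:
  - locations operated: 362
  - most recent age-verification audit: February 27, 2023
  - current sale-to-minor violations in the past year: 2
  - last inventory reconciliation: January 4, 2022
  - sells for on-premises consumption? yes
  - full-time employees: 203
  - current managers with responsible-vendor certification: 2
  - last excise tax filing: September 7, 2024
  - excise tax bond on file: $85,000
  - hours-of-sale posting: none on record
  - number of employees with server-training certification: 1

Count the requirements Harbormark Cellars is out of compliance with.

8

1. sale-to-minor violations in the past year 2 > 1 → not met
2. hours-of-sale posting absent → not met
3. excise tax filing 34 days ago vs limit 30 → not met
4. age-verification audit 592 days ago vs limit 540 → not met
5. condition 'sells for on-premises consumption' holds; employees with server-training certification 1 < 4 → not met
6. inventory reconciliation 1011 days ago vs limit 730 → not met
7. managers with responsible-vendor certification 2 < 3 → not met
8. excise tax bond $85,000 < $90,000 → not met
Not met: 8 of 8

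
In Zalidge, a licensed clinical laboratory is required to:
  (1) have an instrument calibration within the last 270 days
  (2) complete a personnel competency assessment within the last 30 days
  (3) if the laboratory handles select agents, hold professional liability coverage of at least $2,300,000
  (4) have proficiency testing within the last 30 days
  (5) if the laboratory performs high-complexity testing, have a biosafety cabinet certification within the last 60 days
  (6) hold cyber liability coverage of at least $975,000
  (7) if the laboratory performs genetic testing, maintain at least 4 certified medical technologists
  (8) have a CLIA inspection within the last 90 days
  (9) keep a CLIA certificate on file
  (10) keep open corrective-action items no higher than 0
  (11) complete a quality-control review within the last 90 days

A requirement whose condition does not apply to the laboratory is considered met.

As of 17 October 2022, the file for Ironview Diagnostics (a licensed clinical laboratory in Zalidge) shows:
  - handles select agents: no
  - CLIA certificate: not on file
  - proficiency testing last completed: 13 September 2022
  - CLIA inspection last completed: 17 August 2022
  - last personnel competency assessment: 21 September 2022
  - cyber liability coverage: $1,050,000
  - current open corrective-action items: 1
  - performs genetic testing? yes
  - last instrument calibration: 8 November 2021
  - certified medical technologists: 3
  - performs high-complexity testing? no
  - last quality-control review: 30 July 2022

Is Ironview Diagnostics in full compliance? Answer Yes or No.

No

1. instrument calibration 343 days ago vs limit 270 → not met
2. personnel competency assessment 26 days ago vs limit 30 → met
3. condition 'handles select agents' does not hold → requirement n/a → met
4. proficiency testing 34 days ago vs limit 30 → not met
5. condition 'performs high-complexity testing' does not hold → requirement n/a → met
6. cyber liability coverage $1,050,000 ≥ $975,000 → met
7. condition 'performs genetic testing' holds; certified medical technologists 3 < 4 → not met
8. CLIA inspection 61 days ago vs limit 90 → met
9. CLIA certificate absent → not met
10. open corrective-action items 1 > 0 → not met
11. quality-control review 79 days ago vs limit 90 → met
Not met: 1, 4, 7, 9, 10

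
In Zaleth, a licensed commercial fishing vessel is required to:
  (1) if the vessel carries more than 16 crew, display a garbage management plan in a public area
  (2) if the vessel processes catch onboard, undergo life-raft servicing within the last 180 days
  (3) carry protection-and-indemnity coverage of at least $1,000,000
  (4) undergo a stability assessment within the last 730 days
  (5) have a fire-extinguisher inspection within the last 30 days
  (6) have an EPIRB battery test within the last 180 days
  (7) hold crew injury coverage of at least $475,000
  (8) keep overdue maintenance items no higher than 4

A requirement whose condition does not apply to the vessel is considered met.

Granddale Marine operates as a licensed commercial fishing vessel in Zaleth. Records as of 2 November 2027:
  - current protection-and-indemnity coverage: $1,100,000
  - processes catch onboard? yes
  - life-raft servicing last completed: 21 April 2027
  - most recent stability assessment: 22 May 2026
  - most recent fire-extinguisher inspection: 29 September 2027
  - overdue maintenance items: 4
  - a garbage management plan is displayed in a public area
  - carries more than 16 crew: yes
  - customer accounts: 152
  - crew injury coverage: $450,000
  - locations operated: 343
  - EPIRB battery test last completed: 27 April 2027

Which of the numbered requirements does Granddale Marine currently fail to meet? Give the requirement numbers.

2, 5, 6, 7

1. condition 'carries more than 16 crew' holds; garbage management plan present → met
2. condition 'processes catch onboard' holds; life-raft servicing 195 days ago vs limit 180 → not met
3. protection-and-indemnity coverage $1,100,000 ≥ $1,000,000 → met
4. stability assessment 529 days ago vs limit 730 → met
5. fire-extinguisher inspection 34 days ago vs limit 30 → not met
6. EPIRB battery test 189 days ago vs limit 180 → not met
7. crew injury coverage $450,000 < $475,000 → not met
8. overdue maintenance items 4 ≤ 4 → met
Not met: 2, 5, 6, 7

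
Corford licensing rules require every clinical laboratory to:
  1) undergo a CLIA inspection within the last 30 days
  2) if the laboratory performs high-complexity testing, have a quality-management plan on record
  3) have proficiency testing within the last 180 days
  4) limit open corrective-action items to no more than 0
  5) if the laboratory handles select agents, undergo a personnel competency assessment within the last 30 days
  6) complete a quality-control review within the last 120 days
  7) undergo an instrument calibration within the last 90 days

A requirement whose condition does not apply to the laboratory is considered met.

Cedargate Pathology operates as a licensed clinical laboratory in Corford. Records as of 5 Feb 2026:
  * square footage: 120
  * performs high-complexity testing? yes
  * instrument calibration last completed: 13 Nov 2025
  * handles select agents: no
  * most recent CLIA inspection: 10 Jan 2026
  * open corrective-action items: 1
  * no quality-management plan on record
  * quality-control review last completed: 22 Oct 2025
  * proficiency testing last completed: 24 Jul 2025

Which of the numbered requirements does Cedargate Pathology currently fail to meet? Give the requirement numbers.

1. CLIA inspection 26 days ago vs limit 30 → met
2. condition 'performs high-complexity testing' holds; quality-management plan absent → not met
3. proficiency testing 196 days ago vs limit 180 → not met
4. open corrective-action items 1 > 0 → not met
5. condition 'handles select agents' does not hold → requirement n/a → met
6. quality-control review 106 days ago vs limit 120 → met
7. instrument calibration 84 days ago vs limit 90 → met
Not met: 2, 3, 4

2, 3, 4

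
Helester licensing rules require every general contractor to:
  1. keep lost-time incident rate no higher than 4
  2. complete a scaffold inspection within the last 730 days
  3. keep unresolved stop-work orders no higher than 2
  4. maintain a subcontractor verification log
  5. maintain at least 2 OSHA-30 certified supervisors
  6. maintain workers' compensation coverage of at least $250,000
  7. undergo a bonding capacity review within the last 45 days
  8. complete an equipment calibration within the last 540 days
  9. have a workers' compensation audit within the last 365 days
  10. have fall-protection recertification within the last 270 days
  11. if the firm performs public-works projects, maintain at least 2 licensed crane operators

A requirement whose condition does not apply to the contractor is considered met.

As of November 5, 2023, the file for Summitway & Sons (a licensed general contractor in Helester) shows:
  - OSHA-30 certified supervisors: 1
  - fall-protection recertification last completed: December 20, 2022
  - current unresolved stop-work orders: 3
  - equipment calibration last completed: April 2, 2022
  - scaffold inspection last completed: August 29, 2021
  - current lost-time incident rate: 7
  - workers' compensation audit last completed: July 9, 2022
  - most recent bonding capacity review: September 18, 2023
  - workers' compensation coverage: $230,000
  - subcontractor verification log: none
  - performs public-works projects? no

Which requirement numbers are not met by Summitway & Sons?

1, 2, 3, 4, 5, 6, 7, 8, 9, 10

1. lost-time incident rate 7 > 4 → not met
2. scaffold inspection 798 days ago vs limit 730 → not met
3. unresolved stop-work orders 3 > 2 → not met
4. subcontractor verification log absent → not met
5. OSHA-30 certified supervisors 1 < 2 → not met
6. workers' compensation coverage $230,000 < $250,000 → not met
7. bonding capacity review 48 days ago vs limit 45 → not met
8. equipment calibration 582 days ago vs limit 540 → not met
9. workers' compensation audit 484 days ago vs limit 365 → not met
10. fall-protection recertification 320 days ago vs limit 270 → not met
11. condition 'performs public-works projects' does not hold → requirement n/a → met
Not met: 1, 2, 3, 4, 5, 6, 7, 8, 9, 10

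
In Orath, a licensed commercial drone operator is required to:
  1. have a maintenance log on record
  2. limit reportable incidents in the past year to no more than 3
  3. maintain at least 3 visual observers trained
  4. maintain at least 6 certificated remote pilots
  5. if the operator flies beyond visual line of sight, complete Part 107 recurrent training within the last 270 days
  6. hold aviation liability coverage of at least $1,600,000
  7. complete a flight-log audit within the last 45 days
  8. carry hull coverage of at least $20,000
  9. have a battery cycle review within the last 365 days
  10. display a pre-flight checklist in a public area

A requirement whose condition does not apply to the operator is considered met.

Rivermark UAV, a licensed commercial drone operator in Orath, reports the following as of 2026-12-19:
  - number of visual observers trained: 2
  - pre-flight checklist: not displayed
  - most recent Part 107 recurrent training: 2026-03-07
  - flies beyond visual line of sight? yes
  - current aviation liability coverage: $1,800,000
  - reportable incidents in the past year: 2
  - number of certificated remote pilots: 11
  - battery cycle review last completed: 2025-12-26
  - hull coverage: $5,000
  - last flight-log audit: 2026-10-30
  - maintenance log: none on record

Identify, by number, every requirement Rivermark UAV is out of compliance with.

1. maintenance log absent → not met
2. reportable incidents in the past year 2 ≤ 3 → met
3. visual observers trained 2 < 3 → not met
4. certificated remote pilots 11 ≥ 6 → met
5. condition 'flies beyond visual line of sight' holds; Part 107 recurrent training 287 days ago vs limit 270 → not met
6. aviation liability coverage $1,800,000 ≥ $1,600,000 → met
7. flight-log audit 50 days ago vs limit 45 → not met
8. hull coverage $5,000 < $20,000 → not met
9. battery cycle review 358 days ago vs limit 365 → met
10. pre-flight checklist absent → not met
Not met: 1, 3, 5, 7, 8, 10

1, 3, 5, 7, 8, 10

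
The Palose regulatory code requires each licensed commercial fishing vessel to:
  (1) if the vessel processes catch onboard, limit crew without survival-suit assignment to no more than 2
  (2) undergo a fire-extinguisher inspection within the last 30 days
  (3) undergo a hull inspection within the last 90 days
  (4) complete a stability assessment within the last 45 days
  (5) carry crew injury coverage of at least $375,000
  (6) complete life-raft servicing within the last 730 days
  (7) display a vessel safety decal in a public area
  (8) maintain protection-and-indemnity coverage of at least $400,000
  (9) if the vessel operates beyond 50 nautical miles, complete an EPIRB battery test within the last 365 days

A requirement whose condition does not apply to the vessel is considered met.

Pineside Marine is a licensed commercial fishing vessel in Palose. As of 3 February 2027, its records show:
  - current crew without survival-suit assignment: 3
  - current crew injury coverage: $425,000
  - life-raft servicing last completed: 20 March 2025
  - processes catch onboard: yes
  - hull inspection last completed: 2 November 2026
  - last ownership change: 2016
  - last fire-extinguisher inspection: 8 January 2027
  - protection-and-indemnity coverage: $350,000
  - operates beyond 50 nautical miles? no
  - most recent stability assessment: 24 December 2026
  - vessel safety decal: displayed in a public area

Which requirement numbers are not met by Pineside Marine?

1, 3, 8

1. condition 'processes catch onboard' holds; crew without survival-suit assignment 3 > 2 → not met
2. fire-extinguisher inspection 26 days ago vs limit 30 → met
3. hull inspection 93 days ago vs limit 90 → not met
4. stability assessment 41 days ago vs limit 45 → met
5. crew injury coverage $425,000 ≥ $375,000 → met
6. life-raft servicing 685 days ago vs limit 730 → met
7. vessel safety decal present → met
8. protection-and-indemnity coverage $350,000 < $400,000 → not met
9. condition 'operates beyond 50 nautical miles' does not hold → requirement n/a → met
Not met: 1, 3, 8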